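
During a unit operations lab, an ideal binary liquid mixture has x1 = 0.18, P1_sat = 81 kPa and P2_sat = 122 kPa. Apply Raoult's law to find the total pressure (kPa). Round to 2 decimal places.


P = x1*P1_sat + x2*P2_sat
x2 = 1 - x1 = 1 - 0.18 = 0.82
P = 0.18*81 + 0.82*122
P = 14.58 + 100.04
P = 114.62 kPa


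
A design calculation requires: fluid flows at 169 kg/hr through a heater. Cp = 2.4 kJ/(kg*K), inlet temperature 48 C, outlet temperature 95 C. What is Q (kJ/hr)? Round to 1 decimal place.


Q = m_dot * Cp * (T2 - T1)
Q = 169 * 2.4 * (95 - 48)
Q = 169 * 2.4 * 47
Q = 19063.2 kJ/hr


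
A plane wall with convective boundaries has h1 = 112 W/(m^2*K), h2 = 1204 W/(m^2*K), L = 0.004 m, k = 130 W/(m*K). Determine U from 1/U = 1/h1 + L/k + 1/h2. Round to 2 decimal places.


1/U = 1/h1 + L/k + 1/h2
1/U = 1/112 + 0.004/130 + 1/1204
1/U = 0.0089285714 + 3.07692e-05 + 0.0008305648
1/U = 0.0097899054
U = 102.15 W/(m^2*K)


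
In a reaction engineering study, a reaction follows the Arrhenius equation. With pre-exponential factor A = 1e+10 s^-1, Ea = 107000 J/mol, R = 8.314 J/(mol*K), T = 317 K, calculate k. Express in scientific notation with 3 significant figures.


k = A * exp(-Ea/(R*T))
k = 1e+10 * exp(-107000 / (8.314 * 317))
k = 1e+10 * exp(-40.598921)
k = 2.33e-08


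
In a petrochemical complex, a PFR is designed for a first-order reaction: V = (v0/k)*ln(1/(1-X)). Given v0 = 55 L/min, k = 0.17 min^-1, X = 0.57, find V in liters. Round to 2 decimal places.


V = (v0/k) * ln(1/(1-X))
V = (55/0.17) * ln(1/(1-0.57))
V = 323.529412 * ln(2.325581)
V = 323.529412 * 0.84397
V = 273.05 L


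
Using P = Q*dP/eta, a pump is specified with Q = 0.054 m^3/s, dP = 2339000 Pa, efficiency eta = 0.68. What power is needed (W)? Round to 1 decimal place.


P = Q * dP / eta
P = 0.054 * 2339000 / 0.68
P = 126306.0 / 0.68
P = 185744.1 W


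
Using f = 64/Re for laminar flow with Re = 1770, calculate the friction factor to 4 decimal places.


f = 64 / Re
f = 64 / 1770
f = 0.0362


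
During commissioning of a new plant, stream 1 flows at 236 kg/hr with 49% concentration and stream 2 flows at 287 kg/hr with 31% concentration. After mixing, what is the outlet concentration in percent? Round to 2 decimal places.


Mass balance on solute: F1*x1 + F2*x2 = F3*x3
F3 = F1 + F2 = 236 + 287 = 523 kg/hr
x3 = (F1*x1 + F2*x2)/F3
x3 = (236*0.49 + 287*0.31) / 523
x3 = 39.12%


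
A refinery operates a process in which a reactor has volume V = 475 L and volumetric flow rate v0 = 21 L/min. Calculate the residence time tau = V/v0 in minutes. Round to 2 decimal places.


tau = V / v0
tau = 475 / 21
tau = 22.62 min


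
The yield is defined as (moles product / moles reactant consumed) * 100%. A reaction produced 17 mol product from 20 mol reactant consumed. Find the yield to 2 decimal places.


Yield = (moles product / moles consumed) * 100%
Yield = (17 / 20) * 100
Yield = 0.85 * 100
Yield = 85.00%


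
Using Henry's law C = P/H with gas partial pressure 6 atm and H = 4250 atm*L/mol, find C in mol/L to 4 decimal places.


C = P / H
C = 6 / 4250
C = 0.0014 mol/L


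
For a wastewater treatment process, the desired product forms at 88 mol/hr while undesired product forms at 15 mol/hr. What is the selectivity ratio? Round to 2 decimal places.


S = desired product rate / undesired product rate
S = 88 / 15
S = 5.87


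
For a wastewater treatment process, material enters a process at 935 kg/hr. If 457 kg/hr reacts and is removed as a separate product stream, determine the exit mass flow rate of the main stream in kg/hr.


Steady-state mass balance on the main outlet: F_out = F_in - F_removed
F_out = 935 - 457
F_out = 478 kg/hr


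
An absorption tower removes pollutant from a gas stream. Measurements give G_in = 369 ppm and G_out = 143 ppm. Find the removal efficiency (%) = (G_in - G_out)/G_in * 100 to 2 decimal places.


Efficiency = (G_in - G_out) / G_in * 100%
Efficiency = (369 - 143) / 369 * 100
Efficiency = 226 / 369 * 100
Efficiency = 61.25%


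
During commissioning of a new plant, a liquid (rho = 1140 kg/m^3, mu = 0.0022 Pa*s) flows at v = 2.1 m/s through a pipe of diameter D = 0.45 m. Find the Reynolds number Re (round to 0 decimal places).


Re = rho * v * D / mu
Re = 1140 * 2.1 * 0.45 / 0.0022
Re = 1077.3 / 0.0022
Re = 489682


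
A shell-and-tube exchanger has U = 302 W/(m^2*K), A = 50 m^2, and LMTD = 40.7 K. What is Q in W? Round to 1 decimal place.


Q = U * A * LMTD
Q = 302 * 50 * 40.7
Q = 614570.0 W


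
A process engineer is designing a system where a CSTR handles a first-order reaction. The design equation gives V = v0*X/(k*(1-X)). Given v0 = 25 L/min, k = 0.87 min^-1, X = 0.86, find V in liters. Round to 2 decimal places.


V = v0 * X / (k * (1 - X))
V = 25 * 0.86 / (0.87 * (1 - 0.86))
V = 21.5 / (0.87 * 0.14)
V = 21.5 / 0.1218
V = 176.52 L


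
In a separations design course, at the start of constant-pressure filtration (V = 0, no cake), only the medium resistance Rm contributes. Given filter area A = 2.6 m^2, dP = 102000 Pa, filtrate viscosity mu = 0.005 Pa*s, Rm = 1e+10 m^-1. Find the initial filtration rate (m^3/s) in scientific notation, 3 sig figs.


rate = A * dP / (mu * Rm)
rate = 2.6 * 102000 / (0.005 * 1e+10)
rate = 265200.0 / 5.000e+07
rate = 5.30e-03 m^3/s


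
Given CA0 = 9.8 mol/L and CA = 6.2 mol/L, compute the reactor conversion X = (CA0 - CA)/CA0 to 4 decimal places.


X = (CA0 - CA) / CA0
X = (9.8 - 6.2) / 9.8
X = 3.6 / 9.8
X = 0.3673


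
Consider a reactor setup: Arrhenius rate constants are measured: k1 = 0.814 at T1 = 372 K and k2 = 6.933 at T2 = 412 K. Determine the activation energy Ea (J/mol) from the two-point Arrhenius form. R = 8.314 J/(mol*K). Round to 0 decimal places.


Ea = R * ln(k2/k1) / (1/T1 - 1/T2)
ln(k2/k1) = ln(6.933/0.814) = 2.1420875
1/T1 - 1/T2 = 1/372 - 1/412 = 0.000260987577
Ea = 8.314 * 2.1420875 / 0.000260987577
Ea = 68238 J/mol


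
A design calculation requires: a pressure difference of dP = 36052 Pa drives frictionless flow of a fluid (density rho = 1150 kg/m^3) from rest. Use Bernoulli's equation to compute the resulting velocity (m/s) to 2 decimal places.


v = sqrt(2*dP/rho)
v = sqrt(2*36052/1150)
v = sqrt(62.69913)
v = 7.92 m/s


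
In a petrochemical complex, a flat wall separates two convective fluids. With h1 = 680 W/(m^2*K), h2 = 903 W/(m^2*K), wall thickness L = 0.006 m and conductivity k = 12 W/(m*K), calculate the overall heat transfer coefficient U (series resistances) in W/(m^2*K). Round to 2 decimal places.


1/U = 1/h1 + L/k + 1/h2
1/U = 1/680 + 0.006/12 + 1/903
1/U = 0.0014705882 + 0.0005 + 0.0011074197
1/U = 0.0030780079
U = 324.89 W/(m^2*K)


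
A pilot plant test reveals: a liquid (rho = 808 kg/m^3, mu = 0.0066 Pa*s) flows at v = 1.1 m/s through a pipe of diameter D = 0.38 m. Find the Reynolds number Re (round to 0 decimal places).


Re = rho * v * D / mu
Re = 808 * 1.1 * 0.38 / 0.0066
Re = 337.744 / 0.0066
Re = 51173


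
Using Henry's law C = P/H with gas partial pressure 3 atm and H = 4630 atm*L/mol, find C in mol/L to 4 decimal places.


C = P / H
C = 3 / 4630
C = 0.0006 mol/L


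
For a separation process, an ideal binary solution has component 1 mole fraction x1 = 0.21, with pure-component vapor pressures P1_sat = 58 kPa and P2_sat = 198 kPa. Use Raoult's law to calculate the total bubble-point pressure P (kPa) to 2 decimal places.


P = x1*P1_sat + x2*P2_sat
x2 = 1 - x1 = 1 - 0.21 = 0.79
P = 0.21*58 + 0.79*198
P = 12.18 + 156.42
P = 168.60 kPa


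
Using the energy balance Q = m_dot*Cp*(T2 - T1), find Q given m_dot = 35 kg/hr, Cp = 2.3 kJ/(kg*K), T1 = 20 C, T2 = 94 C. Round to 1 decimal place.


Q = m_dot * Cp * (T2 - T1)
Q = 35 * 2.3 * (94 - 20)
Q = 35 * 2.3 * 74
Q = 5957.0 kJ/hr


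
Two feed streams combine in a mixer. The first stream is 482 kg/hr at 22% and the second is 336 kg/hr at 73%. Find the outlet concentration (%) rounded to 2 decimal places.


Mass balance on solute: F1*x1 + F2*x2 = F3*x3
F3 = F1 + F2 = 482 + 336 = 818 kg/hr
x3 = (F1*x1 + F2*x2)/F3
x3 = (482*0.22 + 336*0.73) / 818
x3 = 42.95%


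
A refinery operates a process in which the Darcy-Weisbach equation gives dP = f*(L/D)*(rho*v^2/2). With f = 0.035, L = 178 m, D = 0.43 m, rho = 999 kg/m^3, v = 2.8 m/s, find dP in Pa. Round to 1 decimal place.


dP = f * (L/D) * (rho*v^2/2)
dP = 0.035 * (178/0.43) * (999*2.8^2/2)
L/D = 413.95348837
rho*v^2/2 = 999*7.84/2 = 3916.08
dP = 0.035 * 413.95348837 * 3916.08
dP = 56737.6 Pa


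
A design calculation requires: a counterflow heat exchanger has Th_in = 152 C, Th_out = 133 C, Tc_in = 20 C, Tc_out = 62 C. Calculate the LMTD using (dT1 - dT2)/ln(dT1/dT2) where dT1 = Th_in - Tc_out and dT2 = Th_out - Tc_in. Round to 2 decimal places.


dT1 = Th_in - Tc_out = 152 - 62 = 90
dT2 = Th_out - Tc_in = 133 - 20 = 113
LMTD = (dT1 - dT2) / ln(dT1/dT2)
LMTD = (90 - 113) / ln(90/113)
LMTD = 101.06 K


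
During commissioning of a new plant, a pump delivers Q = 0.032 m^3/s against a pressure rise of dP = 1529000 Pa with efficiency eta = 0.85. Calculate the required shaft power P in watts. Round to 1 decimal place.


P = Q * dP / eta
P = 0.032 * 1529000 / 0.85
P = 48928.0 / 0.85
P = 57562.4 W


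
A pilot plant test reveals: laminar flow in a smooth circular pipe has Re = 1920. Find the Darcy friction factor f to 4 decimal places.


f = 64 / Re
f = 64 / 1920
f = 0.0333


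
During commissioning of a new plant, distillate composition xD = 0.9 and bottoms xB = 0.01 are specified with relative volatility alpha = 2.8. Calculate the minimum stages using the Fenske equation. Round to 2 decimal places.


N_min = ln((xD*(1-xB))/(xB*(1-xD))) / ln(alpha)
Numerator inside ln: 0.891 / 0.001 = 891.0
ln(891.0) = 6.792344
ln(alpha) = ln(2.8) = 1.029619
N_min = 6.792344 / 1.029619 = 6.60


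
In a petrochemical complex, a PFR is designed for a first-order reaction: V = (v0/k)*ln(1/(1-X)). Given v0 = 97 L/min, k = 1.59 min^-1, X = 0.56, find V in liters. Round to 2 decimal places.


V = (v0/k) * ln(1/(1-X))
V = (97/1.59) * ln(1/(1-0.56))
V = 61.006289 * ln(2.272727)
V = 61.006289 * 0.82098
V = 50.08 L


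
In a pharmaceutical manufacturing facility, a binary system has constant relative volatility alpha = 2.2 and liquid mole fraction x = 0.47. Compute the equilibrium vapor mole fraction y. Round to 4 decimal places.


y = alpha*x / (1 + (alpha-1)*x)
y = 2.2*0.47 / (1 + (2.2-1)*0.47)
y = 1.034 / (1 + 0.564)
y = 1.034 / 1.564
y = 0.6611


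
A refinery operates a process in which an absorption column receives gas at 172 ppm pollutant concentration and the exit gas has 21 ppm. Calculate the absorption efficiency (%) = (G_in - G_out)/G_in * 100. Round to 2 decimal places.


Efficiency = (G_in - G_out) / G_in * 100%
Efficiency = (172 - 21) / 172 * 100
Efficiency = 151 / 172 * 100
Efficiency = 87.79%


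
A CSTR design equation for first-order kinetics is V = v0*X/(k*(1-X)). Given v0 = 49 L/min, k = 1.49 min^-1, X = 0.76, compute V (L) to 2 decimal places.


V = v0 * X / (k * (1 - X))
V = 49 * 0.76 / (1.49 * (1 - 0.76))
V = 37.24 / (1.49 * 0.24)
V = 37.24 / 0.3576
V = 104.14 L


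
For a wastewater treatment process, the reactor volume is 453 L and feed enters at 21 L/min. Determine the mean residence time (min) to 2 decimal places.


tau = V / v0
tau = 453 / 21
tau = 21.57 min


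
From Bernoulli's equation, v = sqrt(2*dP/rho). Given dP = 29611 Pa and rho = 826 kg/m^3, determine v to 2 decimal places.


v = sqrt(2*dP/rho)
v = sqrt(2*29611/826)
v = sqrt(71.697337)
v = 8.47 m/s


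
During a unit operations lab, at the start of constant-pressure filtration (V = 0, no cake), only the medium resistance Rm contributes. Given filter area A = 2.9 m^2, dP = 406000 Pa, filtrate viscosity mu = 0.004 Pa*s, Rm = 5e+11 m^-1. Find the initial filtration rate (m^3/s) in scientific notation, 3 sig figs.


rate = A * dP / (mu * Rm)
rate = 2.9 * 406000 / (0.004 * 5e+11)
rate = 1177400.0 / 2.000e+09
rate = 5.89e-04 m^3/s


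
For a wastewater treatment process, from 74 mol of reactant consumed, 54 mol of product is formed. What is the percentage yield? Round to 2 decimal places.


Yield = (moles product / moles consumed) * 100%
Yield = (54 / 74) * 100
Yield = 0.7297 * 100
Yield = 72.97%


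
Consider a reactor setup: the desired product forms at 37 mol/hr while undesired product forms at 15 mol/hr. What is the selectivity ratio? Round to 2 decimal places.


S = desired product rate / undesired product rate
S = 37 / 15
S = 2.47


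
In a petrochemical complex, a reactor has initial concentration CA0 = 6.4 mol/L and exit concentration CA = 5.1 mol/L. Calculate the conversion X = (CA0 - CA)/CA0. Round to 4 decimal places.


X = (CA0 - CA) / CA0
X = (6.4 - 5.1) / 6.4
X = 1.3 / 6.4
X = 0.2031


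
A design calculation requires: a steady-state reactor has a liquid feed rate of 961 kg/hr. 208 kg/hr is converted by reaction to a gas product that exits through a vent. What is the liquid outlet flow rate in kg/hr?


Steady-state mass balance on the main outlet: F_out = F_in - F_removed
F_out = 961 - 208
F_out = 753 kg/hr


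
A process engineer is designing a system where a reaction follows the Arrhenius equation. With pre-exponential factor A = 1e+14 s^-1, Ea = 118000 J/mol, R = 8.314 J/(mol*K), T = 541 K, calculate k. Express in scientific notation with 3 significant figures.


k = A * exp(-Ea/(R*T))
k = 1e+14 * exp(-118000 / (8.314 * 541))
k = 1e+14 * exp(-26.234617)
k = 4.04e+02


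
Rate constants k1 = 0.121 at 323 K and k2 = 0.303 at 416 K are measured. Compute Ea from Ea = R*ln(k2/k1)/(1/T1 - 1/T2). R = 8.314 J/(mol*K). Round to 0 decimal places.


Ea = R * ln(k2/k1) / (1/T1 - 1/T2)
ln(k2/k1) = ln(0.303/0.121) = 0.9179423
1/T1 - 1/T2 = 1/323 - 1/416 = 0.000692129078
Ea = 8.314 * 0.9179423 / 0.000692129078
Ea = 11027 J/mol


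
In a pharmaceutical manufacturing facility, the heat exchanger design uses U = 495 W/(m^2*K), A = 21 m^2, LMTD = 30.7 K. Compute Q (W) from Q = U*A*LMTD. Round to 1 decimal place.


Q = U * A * LMTD
Q = 495 * 21 * 30.7
Q = 319126.5 W


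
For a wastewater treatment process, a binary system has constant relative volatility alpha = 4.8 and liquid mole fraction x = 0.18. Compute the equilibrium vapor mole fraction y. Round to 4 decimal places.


y = alpha*x / (1 + (alpha-1)*x)
y = 4.8*0.18 / (1 + (4.8-1)*0.18)
y = 0.864 / (1 + 0.684)
y = 0.864 / 1.684
y = 0.5131


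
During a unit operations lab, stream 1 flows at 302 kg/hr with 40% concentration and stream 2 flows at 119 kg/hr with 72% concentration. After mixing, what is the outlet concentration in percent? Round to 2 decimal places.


Mass balance on solute: F1*x1 + F2*x2 = F3*x3
F3 = F1 + F2 = 302 + 119 = 421 kg/hr
x3 = (F1*x1 + F2*x2)/F3
x3 = (302*0.4 + 119*0.72) / 421
x3 = 49.05%


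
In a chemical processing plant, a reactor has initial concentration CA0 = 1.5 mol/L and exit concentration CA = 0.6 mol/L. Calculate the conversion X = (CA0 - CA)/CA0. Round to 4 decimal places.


X = (CA0 - CA) / CA0
X = (1.5 - 0.6) / 1.5
X = 0.9 / 1.5
X = 0.6000


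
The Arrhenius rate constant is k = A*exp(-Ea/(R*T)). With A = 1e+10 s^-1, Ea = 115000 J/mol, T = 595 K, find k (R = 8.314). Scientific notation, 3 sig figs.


k = A * exp(-Ea/(R*T))
k = 1e+10 * exp(-115000 / (8.314 * 595))
k = 1e+10 * exp(-23.247211)
k = 8.01e-01


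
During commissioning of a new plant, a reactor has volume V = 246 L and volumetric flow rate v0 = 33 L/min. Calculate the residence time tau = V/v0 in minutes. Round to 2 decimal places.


tau = V / v0
tau = 246 / 33
tau = 7.45 min


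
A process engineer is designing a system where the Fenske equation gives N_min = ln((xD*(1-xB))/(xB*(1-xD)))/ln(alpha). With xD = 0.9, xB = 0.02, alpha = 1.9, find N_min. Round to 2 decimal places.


N_min = ln((xD*(1-xB))/(xB*(1-xD))) / ln(alpha)
Numerator inside ln: 0.882 / 0.002 = 441.0
ln(441.0) = 6.089045
ln(alpha) = ln(1.9) = 0.641854
N_min = 6.089045 / 0.641854 = 9.49


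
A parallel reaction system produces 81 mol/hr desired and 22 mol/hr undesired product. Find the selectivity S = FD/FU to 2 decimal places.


S = desired product rate / undesired product rate
S = 81 / 22
S = 3.68


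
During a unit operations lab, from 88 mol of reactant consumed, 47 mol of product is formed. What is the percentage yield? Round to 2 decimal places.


Yield = (moles product / moles consumed) * 100%
Yield = (47 / 88) * 100
Yield = 0.5341 * 100
Yield = 53.41%


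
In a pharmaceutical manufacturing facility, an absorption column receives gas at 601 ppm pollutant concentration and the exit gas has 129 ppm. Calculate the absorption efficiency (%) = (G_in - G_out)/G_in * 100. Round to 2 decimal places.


Efficiency = (G_in - G_out) / G_in * 100%
Efficiency = (601 - 129) / 601 * 100
Efficiency = 472 / 601 * 100
Efficiency = 78.54%


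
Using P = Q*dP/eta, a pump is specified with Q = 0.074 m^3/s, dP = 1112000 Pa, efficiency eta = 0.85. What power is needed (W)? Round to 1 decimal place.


P = Q * dP / eta
P = 0.074 * 1112000 / 0.85
P = 82288.0 / 0.85
P = 96809.4 W


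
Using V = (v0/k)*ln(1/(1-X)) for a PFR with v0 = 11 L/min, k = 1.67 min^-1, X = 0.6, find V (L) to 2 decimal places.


V = (v0/k) * ln(1/(1-X))
V = (11/1.67) * ln(1/(1-0.6))
V = 6.586826 * ln(2.5)
V = 6.586826 * 0.916291
V = 6.04 L


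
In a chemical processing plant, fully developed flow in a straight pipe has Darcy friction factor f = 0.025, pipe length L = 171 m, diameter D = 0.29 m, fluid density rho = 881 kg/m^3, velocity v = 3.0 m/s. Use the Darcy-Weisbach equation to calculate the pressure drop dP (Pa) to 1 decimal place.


dP = f * (L/D) * (rho*v^2/2)
dP = 0.025 * (171/0.29) * (881*3.0^2/2)
L/D = 589.65517241
rho*v^2/2 = 881*9.0/2 = 3964.5
dP = 0.025 * 589.65517241 * 3964.5
dP = 58442.2 Pa


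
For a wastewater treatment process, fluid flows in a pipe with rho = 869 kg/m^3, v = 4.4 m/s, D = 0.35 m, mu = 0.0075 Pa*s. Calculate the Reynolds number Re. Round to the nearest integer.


Re = rho * v * D / mu
Re = 869 * 4.4 * 0.35 / 0.0075
Re = 1338.26 / 0.0075
Re = 178435


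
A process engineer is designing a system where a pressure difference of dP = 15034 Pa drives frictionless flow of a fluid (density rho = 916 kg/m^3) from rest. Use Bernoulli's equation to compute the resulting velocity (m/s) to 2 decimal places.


v = sqrt(2*dP/rho)
v = sqrt(2*15034/916)
v = sqrt(32.825328)
v = 5.73 m/s


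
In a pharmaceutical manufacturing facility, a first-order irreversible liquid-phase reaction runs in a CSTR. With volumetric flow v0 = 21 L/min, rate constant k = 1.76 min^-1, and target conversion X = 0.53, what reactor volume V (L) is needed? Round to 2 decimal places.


V = v0 * X / (k * (1 - X))
V = 21 * 0.53 / (1.76 * (1 - 0.53))
V = 11.13 / (1.76 * 0.47)
V = 11.13 / 0.8272
V = 13.46 L


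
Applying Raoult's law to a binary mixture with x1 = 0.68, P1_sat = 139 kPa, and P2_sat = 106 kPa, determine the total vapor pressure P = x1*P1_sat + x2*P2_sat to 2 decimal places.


P = x1*P1_sat + x2*P2_sat
x2 = 1 - x1 = 1 - 0.68 = 0.32
P = 0.68*139 + 0.32*106
P = 94.52 + 33.92
P = 128.44 kPa


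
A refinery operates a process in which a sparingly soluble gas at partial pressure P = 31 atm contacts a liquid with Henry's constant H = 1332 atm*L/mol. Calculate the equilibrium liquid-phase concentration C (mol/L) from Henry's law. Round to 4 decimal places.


C = P / H
C = 31 / 1332
C = 0.0233 mol/L


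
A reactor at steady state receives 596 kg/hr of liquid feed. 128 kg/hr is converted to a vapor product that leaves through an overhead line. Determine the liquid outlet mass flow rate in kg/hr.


Steady-state mass balance on the main outlet: F_out = F_in - F_removed
F_out = 596 - 128
F_out = 468 kg/hr


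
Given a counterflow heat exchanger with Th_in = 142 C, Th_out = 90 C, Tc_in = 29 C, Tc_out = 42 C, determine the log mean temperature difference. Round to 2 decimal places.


dT1 = Th_in - Tc_out = 142 - 42 = 100
dT2 = Th_out - Tc_in = 90 - 29 = 61
LMTD = (dT1 - dT2) / ln(dT1/dT2)
LMTD = (100 - 61) / ln(100/61)
LMTD = 78.90 K


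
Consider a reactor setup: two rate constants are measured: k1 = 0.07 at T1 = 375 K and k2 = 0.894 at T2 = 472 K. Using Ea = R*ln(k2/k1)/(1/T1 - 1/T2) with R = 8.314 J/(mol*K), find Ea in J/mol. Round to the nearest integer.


Ea = R * ln(k2/k1) / (1/T1 - 1/T2)
ln(k2/k1) = ln(0.894/0.07) = 2.5472105
1/T1 - 1/T2 = 1/375 - 1/472 = 0.000548022599
Ea = 8.314 * 2.5472105 / 0.000548022599
Ea = 38643 J/mol


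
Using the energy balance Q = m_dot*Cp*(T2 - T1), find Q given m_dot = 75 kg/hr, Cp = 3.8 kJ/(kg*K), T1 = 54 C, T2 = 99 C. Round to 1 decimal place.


Q = m_dot * Cp * (T2 - T1)
Q = 75 * 3.8 * (99 - 54)
Q = 75 * 3.8 * 45
Q = 12825.0 kJ/hr


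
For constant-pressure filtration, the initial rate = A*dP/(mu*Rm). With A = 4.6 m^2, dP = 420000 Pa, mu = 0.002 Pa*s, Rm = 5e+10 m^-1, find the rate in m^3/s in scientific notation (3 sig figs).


rate = A * dP / (mu * Rm)
rate = 4.6 * 420000 / (0.002 * 5e+10)
rate = 1932000.0 / 1.000e+08
rate = 1.93e-02 m^3/s


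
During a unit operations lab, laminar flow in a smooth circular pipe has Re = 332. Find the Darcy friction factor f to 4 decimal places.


f = 64 / Re
f = 64 / 332
f = 0.1928


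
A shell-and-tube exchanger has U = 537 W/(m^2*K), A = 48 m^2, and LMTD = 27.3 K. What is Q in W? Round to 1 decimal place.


Q = U * A * LMTD
Q = 537 * 48 * 27.3
Q = 703684.8 W


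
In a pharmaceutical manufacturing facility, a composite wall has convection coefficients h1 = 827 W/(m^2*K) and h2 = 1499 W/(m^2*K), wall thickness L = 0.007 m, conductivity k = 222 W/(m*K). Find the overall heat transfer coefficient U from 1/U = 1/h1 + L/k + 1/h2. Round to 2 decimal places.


1/U = 1/h1 + L/k + 1/h2
1/U = 1/827 + 0.007/222 + 1/1499
1/U = 0.0012091898 + 3.15315e-05 + 0.0006671114
1/U = 0.0019078327
U = 524.15 W/(m^2*K)


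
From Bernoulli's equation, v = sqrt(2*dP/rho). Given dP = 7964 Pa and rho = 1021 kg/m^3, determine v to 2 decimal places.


v = sqrt(2*dP/rho)
v = sqrt(2*7964/1021)
v = sqrt(15.600392)
v = 3.95 m/s


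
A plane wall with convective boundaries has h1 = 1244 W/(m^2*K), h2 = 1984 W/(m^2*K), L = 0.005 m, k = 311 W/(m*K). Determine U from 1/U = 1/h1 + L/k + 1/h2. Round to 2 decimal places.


1/U = 1/h1 + L/k + 1/h2
1/U = 1/1244 + 0.005/311 + 1/1984
1/U = 0.0008038585 + 1.60772e-05 + 0.0005040323
1/U = 0.001323968
U = 755.31 W/(m^2*K)


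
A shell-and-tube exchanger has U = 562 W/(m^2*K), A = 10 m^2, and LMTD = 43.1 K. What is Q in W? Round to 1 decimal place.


Q = U * A * LMTD
Q = 562 * 10 * 43.1
Q = 242222.0 W


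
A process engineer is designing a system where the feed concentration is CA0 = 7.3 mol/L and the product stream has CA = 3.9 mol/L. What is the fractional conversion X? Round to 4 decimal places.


X = (CA0 - CA) / CA0
X = (7.3 - 3.9) / 7.3
X = 3.4 / 7.3
X = 0.4658


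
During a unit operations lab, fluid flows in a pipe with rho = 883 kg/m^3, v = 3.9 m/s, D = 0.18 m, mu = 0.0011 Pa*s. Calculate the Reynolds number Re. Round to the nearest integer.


Re = rho * v * D / mu
Re = 883 * 3.9 * 0.18 / 0.0011
Re = 619.866 / 0.0011
Re = 563515


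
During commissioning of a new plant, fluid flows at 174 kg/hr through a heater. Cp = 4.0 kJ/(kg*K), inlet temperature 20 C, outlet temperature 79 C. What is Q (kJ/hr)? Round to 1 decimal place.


Q = m_dot * Cp * (T2 - T1)
Q = 174 * 4.0 * (79 - 20)
Q = 174 * 4.0 * 59
Q = 41064.0 kJ/hr


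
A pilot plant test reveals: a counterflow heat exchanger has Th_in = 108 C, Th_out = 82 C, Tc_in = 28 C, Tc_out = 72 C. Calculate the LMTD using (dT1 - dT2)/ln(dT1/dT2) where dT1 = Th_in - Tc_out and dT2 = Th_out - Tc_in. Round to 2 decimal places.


dT1 = Th_in - Tc_out = 108 - 72 = 36
dT2 = Th_out - Tc_in = 82 - 28 = 54
LMTD = (dT1 - dT2) / ln(dT1/dT2)
LMTD = (36 - 54) / ln(36/54)
LMTD = 44.39 K


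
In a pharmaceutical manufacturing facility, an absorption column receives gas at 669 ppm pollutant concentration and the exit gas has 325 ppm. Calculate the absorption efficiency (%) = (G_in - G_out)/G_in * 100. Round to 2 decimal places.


Efficiency = (G_in - G_out) / G_in * 100%
Efficiency = (669 - 325) / 669 * 100
Efficiency = 344 / 669 * 100
Efficiency = 51.42%


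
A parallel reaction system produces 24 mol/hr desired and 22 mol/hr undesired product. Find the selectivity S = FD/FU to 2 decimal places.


S = desired product rate / undesired product rate
S = 24 / 22
S = 1.09


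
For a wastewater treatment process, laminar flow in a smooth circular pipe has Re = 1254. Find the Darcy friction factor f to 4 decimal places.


f = 64 / Re
f = 64 / 1254
f = 0.0510


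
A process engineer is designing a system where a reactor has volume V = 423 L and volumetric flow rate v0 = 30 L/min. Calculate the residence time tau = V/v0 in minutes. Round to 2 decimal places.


tau = V / v0
tau = 423 / 30
tau = 14.10 min


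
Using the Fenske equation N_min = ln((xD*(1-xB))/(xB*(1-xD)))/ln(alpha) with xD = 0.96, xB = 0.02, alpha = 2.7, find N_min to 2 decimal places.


N_min = ln((xD*(1-xB))/(xB*(1-xD))) / ln(alpha)
Numerator inside ln: 0.9408 / 0.0008 = 1176.0
ln(1176.0) = 7.069874
ln(alpha) = ln(2.7) = 0.993252
N_min = 7.069874 / 0.993252 = 7.12


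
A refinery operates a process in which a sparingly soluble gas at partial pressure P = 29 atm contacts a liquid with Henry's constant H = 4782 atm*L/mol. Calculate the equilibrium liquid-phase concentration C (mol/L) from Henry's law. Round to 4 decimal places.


C = P / H
C = 29 / 4782
C = 0.0061 mol/L


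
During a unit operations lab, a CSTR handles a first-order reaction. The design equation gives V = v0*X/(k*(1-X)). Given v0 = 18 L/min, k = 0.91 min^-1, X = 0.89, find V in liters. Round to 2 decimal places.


V = v0 * X / (k * (1 - X))
V = 18 * 0.89 / (0.91 * (1 - 0.89))
V = 16.02 / (0.91 * 0.11)
V = 16.02 / 0.1001
V = 160.04 L


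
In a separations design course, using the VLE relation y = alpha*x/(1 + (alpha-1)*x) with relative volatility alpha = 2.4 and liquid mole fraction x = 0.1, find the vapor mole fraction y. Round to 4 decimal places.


y = alpha*x / (1 + (alpha-1)*x)
y = 2.4*0.1 / (1 + (2.4-1)*0.1)
y = 0.24 / (1 + 0.14)
y = 0.24 / 1.14
y = 0.2105


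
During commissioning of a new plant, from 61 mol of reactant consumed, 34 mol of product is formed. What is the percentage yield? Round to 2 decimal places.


Yield = (moles product / moles consumed) * 100%
Yield = (34 / 61) * 100
Yield = 0.5574 * 100
Yield = 55.74%


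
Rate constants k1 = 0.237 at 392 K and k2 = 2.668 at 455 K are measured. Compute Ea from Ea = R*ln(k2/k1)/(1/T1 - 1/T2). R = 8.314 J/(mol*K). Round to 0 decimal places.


Ea = R * ln(k2/k1) / (1/T1 - 1/T2)
ln(k2/k1) = ln(2.668/0.237) = 2.4210243
1/T1 - 1/T2 = 1/392 - 1/455 = 0.00035321821
Ea = 8.314 * 2.4210243 / 0.00035321821
Ea = 56986 J/mol


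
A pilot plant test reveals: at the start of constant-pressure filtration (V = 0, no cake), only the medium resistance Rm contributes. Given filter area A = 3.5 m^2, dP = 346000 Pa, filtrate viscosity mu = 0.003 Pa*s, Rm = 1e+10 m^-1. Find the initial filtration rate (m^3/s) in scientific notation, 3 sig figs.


rate = A * dP / (mu * Rm)
rate = 3.5 * 346000 / (0.003 * 1e+10)
rate = 1211000.0 / 3.000e+07
rate = 4.04e-02 m^3/s


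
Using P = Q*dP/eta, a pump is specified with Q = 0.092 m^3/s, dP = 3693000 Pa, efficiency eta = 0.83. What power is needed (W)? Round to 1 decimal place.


P = Q * dP / eta
P = 0.092 * 3693000 / 0.83
P = 339756.0 / 0.83
P = 409344.6 W


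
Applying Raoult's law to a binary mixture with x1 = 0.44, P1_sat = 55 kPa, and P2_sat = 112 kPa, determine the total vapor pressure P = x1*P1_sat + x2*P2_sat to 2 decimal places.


P = x1*P1_sat + x2*P2_sat
x2 = 1 - x1 = 1 - 0.44 = 0.56
P = 0.44*55 + 0.56*112
P = 24.2 + 62.72
P = 86.92 kPa


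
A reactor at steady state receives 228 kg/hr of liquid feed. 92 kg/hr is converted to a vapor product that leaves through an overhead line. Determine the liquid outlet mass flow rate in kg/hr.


Steady-state mass balance on the main outlet: F_out = F_in - F_removed
F_out = 228 - 92
F_out = 136 kg/hr


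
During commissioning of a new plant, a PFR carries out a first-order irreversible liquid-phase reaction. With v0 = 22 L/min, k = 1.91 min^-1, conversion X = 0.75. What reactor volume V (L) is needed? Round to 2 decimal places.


V = (v0/k) * ln(1/(1-X))
V = (22/1.91) * ln(1/(1-0.75))
V = 11.518325 * ln(4.0)
V = 11.518325 * 1.386294
V = 15.97 L


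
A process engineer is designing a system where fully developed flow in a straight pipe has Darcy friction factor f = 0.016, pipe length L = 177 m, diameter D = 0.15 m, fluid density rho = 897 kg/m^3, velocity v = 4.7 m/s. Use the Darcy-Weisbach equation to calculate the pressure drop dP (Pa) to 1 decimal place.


dP = f * (L/D) * (rho*v^2/2)
dP = 0.016 * (177/0.15) * (897*4.7^2/2)
L/D = 1180.0
rho*v^2/2 = 897*22.09/2 = 9907.365
dP = 0.016 * 1180.0 * 9907.365
dP = 187051.1 Pa


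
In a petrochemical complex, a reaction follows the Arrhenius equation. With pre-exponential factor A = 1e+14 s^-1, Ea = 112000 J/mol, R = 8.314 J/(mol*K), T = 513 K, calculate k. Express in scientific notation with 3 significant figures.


k = A * exp(-Ea/(R*T))
k = 1e+14 * exp(-112000 / (8.314 * 513))
k = 1e+14 * exp(-26.259753)
k = 3.94e+02


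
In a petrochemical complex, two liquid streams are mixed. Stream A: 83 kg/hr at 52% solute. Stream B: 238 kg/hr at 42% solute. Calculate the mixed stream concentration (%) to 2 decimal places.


Mass balance on solute: F1*x1 + F2*x2 = F3*x3
F3 = F1 + F2 = 83 + 238 = 321 kg/hr
x3 = (F1*x1 + F2*x2)/F3
x3 = (83*0.52 + 238*0.42) / 321
x3 = 44.59%


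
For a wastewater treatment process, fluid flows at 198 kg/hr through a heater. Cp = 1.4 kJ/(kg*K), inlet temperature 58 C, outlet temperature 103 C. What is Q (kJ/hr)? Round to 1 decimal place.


Q = m_dot * Cp * (T2 - T1)
Q = 198 * 1.4 * (103 - 58)
Q = 198 * 1.4 * 45
Q = 12474.0 kJ/hr


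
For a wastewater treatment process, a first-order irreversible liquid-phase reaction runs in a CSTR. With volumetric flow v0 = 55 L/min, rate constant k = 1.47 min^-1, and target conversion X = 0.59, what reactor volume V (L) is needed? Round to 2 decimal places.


V = v0 * X / (k * (1 - X))
V = 55 * 0.59 / (1.47 * (1 - 0.59))
V = 32.45 / (1.47 * 0.41)
V = 32.45 / 0.6027
V = 53.84 L


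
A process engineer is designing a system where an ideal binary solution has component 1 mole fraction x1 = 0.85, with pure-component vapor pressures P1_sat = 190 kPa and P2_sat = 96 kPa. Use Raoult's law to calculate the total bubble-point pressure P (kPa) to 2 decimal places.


P = x1*P1_sat + x2*P2_sat
x2 = 1 - x1 = 1 - 0.85 = 0.15
P = 0.85*190 + 0.15*96
P = 161.5 + 14.4
P = 175.90 kPa


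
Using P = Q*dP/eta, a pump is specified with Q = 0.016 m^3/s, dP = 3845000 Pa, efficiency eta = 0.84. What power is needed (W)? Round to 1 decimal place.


P = Q * dP / eta
P = 0.016 * 3845000 / 0.84
P = 61520.0 / 0.84
P = 73238.1 W


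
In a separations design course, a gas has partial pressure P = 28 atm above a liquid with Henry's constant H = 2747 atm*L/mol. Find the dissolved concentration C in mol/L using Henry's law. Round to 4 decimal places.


C = P / H
C = 28 / 2747
C = 0.0102 mol/L


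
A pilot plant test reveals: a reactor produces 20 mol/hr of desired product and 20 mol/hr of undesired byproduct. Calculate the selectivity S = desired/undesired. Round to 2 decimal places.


S = desired product rate / undesired product rate
S = 20 / 20
S = 1.00


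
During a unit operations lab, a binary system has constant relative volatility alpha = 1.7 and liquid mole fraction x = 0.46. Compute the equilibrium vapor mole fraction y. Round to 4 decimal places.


y = alpha*x / (1 + (alpha-1)*x)
y = 1.7*0.46 / (1 + (1.7-1)*0.46)
y = 0.782 / (1 + 0.322)
y = 0.782 / 1.322
y = 0.5915


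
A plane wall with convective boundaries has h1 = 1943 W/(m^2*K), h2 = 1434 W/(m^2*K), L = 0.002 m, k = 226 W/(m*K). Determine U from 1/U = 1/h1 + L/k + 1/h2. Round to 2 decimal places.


1/U = 1/h1 + L/k + 1/h2
1/U = 1/1943 + 0.002/226 + 1/1434
1/U = 0.000514668 + 8.8496e-06 + 0.0006973501
1/U = 0.0012208677
U = 819.09 W/(m^2*K)


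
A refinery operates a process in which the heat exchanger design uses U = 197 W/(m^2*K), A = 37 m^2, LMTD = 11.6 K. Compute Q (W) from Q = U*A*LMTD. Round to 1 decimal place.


Q = U * A * LMTD
Q = 197 * 37 * 11.6
Q = 84552.4 W


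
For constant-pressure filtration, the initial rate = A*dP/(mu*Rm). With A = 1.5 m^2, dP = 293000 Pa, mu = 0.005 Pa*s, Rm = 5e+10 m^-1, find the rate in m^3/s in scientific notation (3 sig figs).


rate = A * dP / (mu * Rm)
rate = 1.5 * 293000 / (0.005 * 5e+10)
rate = 439500.0 / 2.500e+08
rate = 1.76e-03 m^3/s


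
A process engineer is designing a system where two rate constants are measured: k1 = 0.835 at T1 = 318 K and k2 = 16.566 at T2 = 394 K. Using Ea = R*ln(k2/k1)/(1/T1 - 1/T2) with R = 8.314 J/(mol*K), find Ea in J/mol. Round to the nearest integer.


Ea = R * ln(k2/k1) / (1/T1 - 1/T2)
ln(k2/k1) = ln(16.566/0.835) = 2.987676
1/T1 - 1/T2 = 1/318 - 1/394 = 0.000606583022
Ea = 8.314 * 2.987676 / 0.000606583022
Ea = 40950 J/mol


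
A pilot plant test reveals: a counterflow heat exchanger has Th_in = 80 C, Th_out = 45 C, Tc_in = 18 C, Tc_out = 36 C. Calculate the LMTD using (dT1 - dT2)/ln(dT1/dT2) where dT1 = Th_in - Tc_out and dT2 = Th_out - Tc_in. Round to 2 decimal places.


dT1 = Th_in - Tc_out = 80 - 36 = 44
dT2 = Th_out - Tc_in = 45 - 18 = 27
LMTD = (dT1 - dT2) / ln(dT1/dT2)
LMTD = (44 - 27) / ln(44/27)
LMTD = 34.81 K


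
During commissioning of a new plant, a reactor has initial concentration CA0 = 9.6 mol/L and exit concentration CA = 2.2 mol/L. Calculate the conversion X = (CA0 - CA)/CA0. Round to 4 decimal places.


X = (CA0 - CA) / CA0
X = (9.6 - 2.2) / 9.6
X = 7.4 / 9.6
X = 0.7708


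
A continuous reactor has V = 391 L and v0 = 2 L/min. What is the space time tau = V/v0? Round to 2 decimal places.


tau = V / v0
tau = 391 / 2
tau = 195.50 min


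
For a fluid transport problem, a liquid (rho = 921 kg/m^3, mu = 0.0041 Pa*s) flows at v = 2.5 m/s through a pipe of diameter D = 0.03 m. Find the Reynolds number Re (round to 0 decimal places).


Re = rho * v * D / mu
Re = 921 * 2.5 * 0.03 / 0.0041
Re = 69.075 / 0.0041
Re = 16848


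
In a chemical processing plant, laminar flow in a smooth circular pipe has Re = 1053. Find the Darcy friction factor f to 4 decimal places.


f = 64 / Re
f = 64 / 1053
f = 0.0608


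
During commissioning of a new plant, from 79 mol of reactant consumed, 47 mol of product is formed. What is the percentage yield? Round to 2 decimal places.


Yield = (moles product / moles consumed) * 100%
Yield = (47 / 79) * 100
Yield = 0.5949 * 100
Yield = 59.49%


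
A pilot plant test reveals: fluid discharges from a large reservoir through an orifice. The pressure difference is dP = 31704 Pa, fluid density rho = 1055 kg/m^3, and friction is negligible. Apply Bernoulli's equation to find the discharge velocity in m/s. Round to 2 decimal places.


v = sqrt(2*dP/rho)
v = sqrt(2*31704/1055)
v = sqrt(60.10237)
v = 7.75 m/s


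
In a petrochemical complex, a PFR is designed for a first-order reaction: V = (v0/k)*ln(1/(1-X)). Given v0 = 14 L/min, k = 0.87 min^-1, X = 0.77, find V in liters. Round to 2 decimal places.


V = (v0/k) * ln(1/(1-X))
V = (14/0.87) * ln(1/(1-0.77))
V = 16.091954 * ln(4.347826)
V = 16.091954 * 1.469676
V = 23.65 L


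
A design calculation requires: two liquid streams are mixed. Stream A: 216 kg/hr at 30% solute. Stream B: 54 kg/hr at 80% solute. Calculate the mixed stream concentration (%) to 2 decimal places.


Mass balance on solute: F1*x1 + F2*x2 = F3*x3
F3 = F1 + F2 = 216 + 54 = 270 kg/hr
x3 = (F1*x1 + F2*x2)/F3
x3 = (216*0.3 + 54*0.8) / 270
x3 = 40.00%


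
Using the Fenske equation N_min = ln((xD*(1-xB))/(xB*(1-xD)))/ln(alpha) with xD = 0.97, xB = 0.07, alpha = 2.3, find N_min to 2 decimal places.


N_min = ln((xD*(1-xB))/(xB*(1-xD))) / ln(alpha)
Numerator inside ln: 0.9021 / 0.0021 = 429.571429
ln(429.571429) = 6.062788
ln(alpha) = ln(2.3) = 0.832909
N_min = 6.062788 / 0.832909 = 7.28


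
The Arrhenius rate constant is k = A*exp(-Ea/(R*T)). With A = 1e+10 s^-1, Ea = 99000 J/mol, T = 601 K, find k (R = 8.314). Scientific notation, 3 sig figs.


k = A * exp(-Ea/(R*T))
k = 1e+10 * exp(-99000 / (8.314 * 601))
k = 1e+10 * exp(-19.813021)
k = 2.48e+01


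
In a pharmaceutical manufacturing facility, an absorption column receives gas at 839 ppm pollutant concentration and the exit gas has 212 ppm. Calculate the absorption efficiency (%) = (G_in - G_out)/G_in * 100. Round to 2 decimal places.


Efficiency = (G_in - G_out) / G_in * 100%
Efficiency = (839 - 212) / 839 * 100
Efficiency = 627 / 839 * 100
Efficiency = 74.73%


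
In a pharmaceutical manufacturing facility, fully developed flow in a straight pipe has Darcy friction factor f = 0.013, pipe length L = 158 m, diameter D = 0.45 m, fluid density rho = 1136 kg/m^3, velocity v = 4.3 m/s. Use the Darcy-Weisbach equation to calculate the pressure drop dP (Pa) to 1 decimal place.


dP = f * (L/D) * (rho*v^2/2)
dP = 0.013 * (158/0.45) * (1136*4.3^2/2)
L/D = 351.11111111
rho*v^2/2 = 1136*18.49/2 = 10502.32
dP = 0.013 * 351.11111111 * 10502.32
dP = 47937.3 Pa


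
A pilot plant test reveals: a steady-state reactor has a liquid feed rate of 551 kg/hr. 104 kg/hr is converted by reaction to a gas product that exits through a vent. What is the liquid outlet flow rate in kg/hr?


Steady-state mass balance on the main outlet: F_out = F_in - F_removed
F_out = 551 - 104
F_out = 447 kg/hr


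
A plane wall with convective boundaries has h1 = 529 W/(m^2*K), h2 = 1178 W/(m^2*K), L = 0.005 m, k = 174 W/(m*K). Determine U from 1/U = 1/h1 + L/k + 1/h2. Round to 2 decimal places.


1/U = 1/h1 + L/k + 1/h2
1/U = 1/529 + 0.005/174 + 1/1178
1/U = 0.0018903592 + 2.87356e-05 + 0.0008488964
1/U = 0.0027679912
U = 361.27 W/(m^2*K)


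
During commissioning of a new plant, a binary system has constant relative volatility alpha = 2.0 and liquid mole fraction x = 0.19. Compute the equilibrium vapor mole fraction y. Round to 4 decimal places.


y = alpha*x / (1 + (alpha-1)*x)
y = 2.0*0.19 / (1 + (2.0-1)*0.19)
y = 0.38 / (1 + 0.19)
y = 0.38 / 1.19
y = 0.3193


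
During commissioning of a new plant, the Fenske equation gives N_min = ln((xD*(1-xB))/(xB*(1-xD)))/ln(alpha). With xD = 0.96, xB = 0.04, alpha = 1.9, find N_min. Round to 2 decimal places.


N_min = ln((xD*(1-xB))/(xB*(1-xD))) / ln(alpha)
Numerator inside ln: 0.9216 / 0.0016 = 576.0
ln(576.0) = 6.356108
ln(alpha) = ln(1.9) = 0.641854
N_min = 6.356108 / 0.641854 = 9.90


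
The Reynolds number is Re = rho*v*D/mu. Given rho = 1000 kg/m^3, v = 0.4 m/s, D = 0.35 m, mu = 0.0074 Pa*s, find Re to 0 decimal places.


Re = rho * v * D / mu
Re = 1000 * 0.4 * 0.35 / 0.0074
Re = 140.0 / 0.0074
Re = 18919


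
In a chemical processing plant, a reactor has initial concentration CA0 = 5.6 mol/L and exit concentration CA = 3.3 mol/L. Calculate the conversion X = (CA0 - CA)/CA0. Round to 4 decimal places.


X = (CA0 - CA) / CA0
X = (5.6 - 3.3) / 5.6
X = 2.3 / 5.6
X = 0.4107


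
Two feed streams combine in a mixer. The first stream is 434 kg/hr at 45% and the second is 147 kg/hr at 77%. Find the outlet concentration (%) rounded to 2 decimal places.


Mass balance on solute: F1*x1 + F2*x2 = F3*x3
F3 = F1 + F2 = 434 + 147 = 581 kg/hr
x3 = (F1*x1 + F2*x2)/F3
x3 = (434*0.45 + 147*0.77) / 581
x3 = 53.10%


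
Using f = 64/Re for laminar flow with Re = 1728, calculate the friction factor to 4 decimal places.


f = 64 / Re
f = 64 / 1728
f = 0.0370
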